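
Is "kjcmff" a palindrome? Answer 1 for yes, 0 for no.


Input: kjcmff
Reversed: ffmcjk
  Compare pos 0 ('k') with pos 5 ('f'): MISMATCH
  Compare pos 1 ('j') with pos 4 ('f'): MISMATCH
  Compare pos 2 ('c') with pos 3 ('m'): MISMATCH
Result: not a palindrome

0


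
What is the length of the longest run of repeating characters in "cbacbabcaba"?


Input: "cbacbabcaba"
Scanning for longest run:
  Position 1 ('b'): new char, reset run to 1
  Position 2 ('a'): new char, reset run to 1
  Position 3 ('c'): new char, reset run to 1
  Position 4 ('b'): new char, reset run to 1
  Position 5 ('a'): new char, reset run to 1
  Position 6 ('b'): new char, reset run to 1
  Position 7 ('c'): new char, reset run to 1
  Position 8 ('a'): new char, reset run to 1
  Position 9 ('b'): new char, reset run to 1
  Position 10 ('a'): new char, reset run to 1
Longest run: 'c' with length 1

1


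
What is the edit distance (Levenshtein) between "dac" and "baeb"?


Computing edit distance: "dac" -> "baeb"
DP table:
           b    a    e    b
      0    1    2    3    4
  d   1    1    2    3    4
  a   2    2    1    2    3
  c   3    3    2    2    3
Edit distance = dp[3][4] = 3

3


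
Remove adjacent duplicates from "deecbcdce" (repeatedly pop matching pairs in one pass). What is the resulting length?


Input: deecbcdce
Stack-based adjacent duplicate removal:
  Read 'd': push. Stack: d
  Read 'e': push. Stack: de
  Read 'e': matches stack top 'e' => pop. Stack: d
  Read 'c': push. Stack: dc
  Read 'b': push. Stack: dcb
  Read 'c': push. Stack: dcbc
  Read 'd': push. Stack: dcbcd
  Read 'c': push. Stack: dcbcdc
  Read 'e': push. Stack: dcbcdce
Final stack: "dcbcdce" (length 7)

7


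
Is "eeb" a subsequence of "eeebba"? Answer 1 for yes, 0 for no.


Check if "eeb" is a subsequence of "eeebba"
Greedy scan:
  Position 0 ('e'): matches sub[0] = 'e'
  Position 1 ('e'): matches sub[1] = 'e'
  Position 2 ('e'): no match needed
  Position 3 ('b'): matches sub[2] = 'b'
  Position 4 ('b'): no match needed
  Position 5 ('a'): no match needed
All 3 characters matched => is a subsequence

1


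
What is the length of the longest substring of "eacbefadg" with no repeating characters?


Input: "eacbefadg"
Sliding window (track last position of each char):
  Position 0 ('e'): window [0,0] length 1 -- new best
  Position 1 ('a'): window [0,1] length 2 -- new best
  Position 2 ('c'): window [0,2] length 3 -- new best
  Position 3 ('b'): window [0,3] length 4 -- new best
  Position 4 ('e'): repeat (last at 0), move window start to 1
  Position 4 ('e'): window [1,4] length 4
  Position 5 ('f'): window [1,5] length 5 -- new best
  Position 6 ('a'): repeat (last at 1), move window start to 2
  Position 6 ('a'): window [2,6] length 5
  Position 7 ('d'): window [2,7] length 6 -- new best
  Position 8 ('g'): window [2,8] length 7 -- new best
Longest substring with no repeats: "cbefadg" with length 7

7


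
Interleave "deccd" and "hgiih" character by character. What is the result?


Interleaving "deccd" and "hgiih":
  Position 0: 'd' from first, 'h' from second => "dh"
  Position 1: 'e' from first, 'g' from second => "eg"
  Position 2: 'c' from first, 'i' from second => "ci"
  Position 3: 'c' from first, 'i' from second => "ci"
  Position 4: 'd' from first, 'h' from second => "dh"
Result: dhegcicidh

dhegcicidh


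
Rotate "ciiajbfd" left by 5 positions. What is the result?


Input: "ciiajbfd", rotate left by 5
First 5 characters: "ciiaj"
Remaining characters: "bfd"
Concatenate remaining + first: "bfd" + "ciiaj" = "bfdciiaj"

bfdciiaj


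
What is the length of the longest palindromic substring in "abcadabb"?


Input: "abcadabb"
Checking substrings for palindromes:
  [3:6] "ada" (len 3) => palindrome
  [6:8] "bb" (len 2) => palindrome
Longest palindromic substring: "ada" with length 3

3


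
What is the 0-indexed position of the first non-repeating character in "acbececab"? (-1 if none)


Input: acbececab
Character frequencies:
  'a': 2
  'b': 2
  'c': 3
  'e': 2
Scanning left to right for freq == 1:
  Position 0 ('a'): freq=2, skip
  Position 1 ('c'): freq=3, skip
  Position 2 ('b'): freq=2, skip
  Position 3 ('e'): freq=2, skip
  Position 4 ('c'): freq=3, skip
  Position 5 ('e'): freq=2, skip
  Position 6 ('c'): freq=3, skip
  Position 7 ('a'): freq=2, skip
  Position 8 ('b'): freq=2, skip
  No unique character found => answer = -1

-1


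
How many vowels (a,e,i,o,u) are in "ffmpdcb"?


Input: ffmpdcb
Checking each character:
  'f' at position 0: consonant
  'f' at position 1: consonant
  'm' at position 2: consonant
  'p' at position 3: consonant
  'd' at position 4: consonant
  'c' at position 5: consonant
  'b' at position 6: consonant
Total vowels: 0

0


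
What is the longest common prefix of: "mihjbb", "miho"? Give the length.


Words: mihjbb, miho
  Position 0: all 'm' => match
  Position 1: all 'i' => match
  Position 2: all 'h' => match
  Position 3: ('j', 'o') => mismatch, stop
LCP = "mih" (length 3)

3


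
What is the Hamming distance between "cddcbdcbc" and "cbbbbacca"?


Comparing "cddcbdcbc" and "cbbbbacca" position by position:
  Position 0: 'c' vs 'c' => same
  Position 1: 'd' vs 'b' => differ
  Position 2: 'd' vs 'b' => differ
  Position 3: 'c' vs 'b' => differ
  Position 4: 'b' vs 'b' => same
  Position 5: 'd' vs 'a' => differ
  Position 6: 'c' vs 'c' => same
  Position 7: 'b' vs 'c' => differ
  Position 8: 'c' vs 'a' => differ
Total differences (Hamming distance): 6

6


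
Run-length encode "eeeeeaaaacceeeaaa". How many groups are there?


Input: eeeeeaaaacceeeaaa
Scanning for consecutive runs:
  Group 1: 'e' x 5 (positions 0-4)
  Group 2: 'a' x 4 (positions 5-8)
  Group 3: 'c' x 2 (positions 9-10)
  Group 4: 'e' x 3 (positions 11-13)
  Group 5: 'a' x 3 (positions 14-16)
Total groups: 5

5


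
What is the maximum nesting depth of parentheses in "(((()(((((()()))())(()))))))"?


Input: "(((()(((((()()))())(()))))))"
Tracking depth:
  Position 0 '(': depth becomes 1
  Position 1 '(': depth becomes 2
  Position 2 '(': depth becomes 3
  Position 3 '(': depth becomes 4
  Position 4 ')': depth becomes 3
  Position 5 '(': depth becomes 4
  Position 6 '(': depth becomes 5
  Position 7 '(': depth becomes 6
  Position 8 '(': depth becomes 7
  Position 9 '(': depth becomes 8
  Position 10 '(': depth becomes 9
  Position 11 ')': depth becomes 8
  Position 12 '(': depth becomes 9
  Position 13 ')': depth becomes 8
  Position 14 ')': depth becomes 7
  Position 15 ')': depth becomes 6
  Position 16 '(': depth becomes 7
  Position 17 ')': depth becomes 6
  Position 18 ')': depth becomes 5
  Position 19 '(': depth becomes 6
  Position 20 '(': depth becomes 7
  Position 21 ')': depth becomes 6
  Position 22 ')': depth becomes 5
  Position 23 ')': depth becomes 4
  Position 24 ')': depth becomes 3
  Position 25 ')': depth becomes 2
  Position 26 ')': depth becomes 1
  Position 27 ')': depth becomes 0
Maximum depth reached: 9

9


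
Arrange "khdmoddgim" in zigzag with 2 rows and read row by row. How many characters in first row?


Zigzag "khdmoddgim" into 2 rows:
Placing characters:
  'k' => row 0
  'h' => row 1
  'd' => row 0
  'm' => row 1
  'o' => row 0
  'd' => row 1
  'd' => row 0
  'g' => row 1
  'i' => row 0
  'm' => row 1
Rows:
  Row 0: "kdodi"
  Row 1: "hmdgm"
First row length: 5

5


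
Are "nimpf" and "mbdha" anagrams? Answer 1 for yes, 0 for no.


Strings: "nimpf", "mbdha"
Sorted first:  fimnp
Sorted second: abdhm
Differ at position 0: 'f' vs 'a' => not anagrams

0


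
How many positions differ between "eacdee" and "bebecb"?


Comparing "eacdee" and "bebecb" position by position:
  Position 0: 'e' vs 'b' => DIFFER
  Position 1: 'a' vs 'e' => DIFFER
  Position 2: 'c' vs 'b' => DIFFER
  Position 3: 'd' vs 'e' => DIFFER
  Position 4: 'e' vs 'c' => DIFFER
  Position 5: 'e' vs 'b' => DIFFER
Positions that differ: 6

6


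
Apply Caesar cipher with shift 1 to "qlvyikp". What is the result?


Caesar cipher: shift "qlvyikp" by 1
  'q' (pos 16) + 1 = pos 17 = 'r'
  'l' (pos 11) + 1 = pos 12 = 'm'
  'v' (pos 21) + 1 = pos 22 = 'w'
  'y' (pos 24) + 1 = pos 25 = 'z'
  'i' (pos 8) + 1 = pos 9 = 'j'
  'k' (pos 10) + 1 = pos 11 = 'l'
  'p' (pos 15) + 1 = pos 16 = 'q'
Result: rmwzjlq

rmwzjlq


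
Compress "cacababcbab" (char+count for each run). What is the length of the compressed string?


Input: cacababcbab
Runs:
  'c' x 1 => "c1"
  'a' x 1 => "a1"
  'c' x 1 => "c1"
  'a' x 1 => "a1"
  'b' x 1 => "b1"
  'a' x 1 => "a1"
  'b' x 1 => "b1"
  'c' x 1 => "c1"
  'b' x 1 => "b1"
  'a' x 1 => "a1"
  'b' x 1 => "b1"
Compressed: "c1a1c1a1b1a1b1c1b1a1b1"
Compressed length: 22

22


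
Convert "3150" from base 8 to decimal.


Input: "3150" in base 8
Positional expansion:
  Digit '3' (value 3) x 8^3 = 1536
  Digit '1' (value 1) x 8^2 = 64
  Digit '5' (value 5) x 8^1 = 40
  Digit '0' (value 0) x 8^0 = 0
Sum = 1640

1640


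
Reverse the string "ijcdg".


Input: ijcdg
Reading characters right to left:
  Position 4: 'g'
  Position 3: 'd'
  Position 2: 'c'
  Position 1: 'j'
  Position 0: 'i'
Reversed: gdcji

gdcji


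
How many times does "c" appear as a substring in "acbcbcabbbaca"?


Searching for "c" in "acbcbcabbbaca"
Scanning each position:
  Position 0: "a" => no
  Position 1: "c" => MATCH
  Position 2: "b" => no
  Position 3: "c" => MATCH
  Position 4: "b" => no
  Position 5: "c" => MATCH
  Position 6: "a" => no
  Position 7: "b" => no
  Position 8: "b" => no
  Position 9: "b" => no
  Position 10: "a" => no
  Position 11: "c" => MATCH
  Position 12: "a" => no
Total occurrences: 4

4


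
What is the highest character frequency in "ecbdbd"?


Input: ecbdbd
Character counts:
  'b': 2
  'c': 1
  'd': 2
  'e': 1
Maximum frequency: 2

2


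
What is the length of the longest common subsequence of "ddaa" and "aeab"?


LCS of "ddaa" and "aeab"
DP table:
           a    e    a    b
      0    0    0    0    0
  d   0    0    0    0    0
  d   0    0    0    0    0
  a   0    1    1    1    1
  a   0    1    1    2    2
LCS length = dp[4][4] = 2

2


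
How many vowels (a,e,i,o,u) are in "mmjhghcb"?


Input: mmjhghcb
Checking each character:
  'm' at position 0: consonant
  'm' at position 1: consonant
  'j' at position 2: consonant
  'h' at position 3: consonant
  'g' at position 4: consonant
  'h' at position 5: consonant
  'c' at position 6: consonant
  'b' at position 7: consonant
Total vowels: 0

0


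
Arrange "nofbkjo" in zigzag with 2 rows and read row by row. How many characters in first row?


Zigzag "nofbkjo" into 2 rows:
Placing characters:
  'n' => row 0
  'o' => row 1
  'f' => row 0
  'b' => row 1
  'k' => row 0
  'j' => row 1
  'o' => row 0
Rows:
  Row 0: "nfko"
  Row 1: "obj"
First row length: 4

4


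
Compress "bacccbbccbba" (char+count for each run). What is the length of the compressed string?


Input: bacccbbccbba
Runs:
  'b' x 1 => "b1"
  'a' x 1 => "a1"
  'c' x 3 => "c3"
  'b' x 2 => "b2"
  'c' x 2 => "c2"
  'b' x 2 => "b2"
  'a' x 1 => "a1"
Compressed: "b1a1c3b2c2b2a1"
Compressed length: 14

14


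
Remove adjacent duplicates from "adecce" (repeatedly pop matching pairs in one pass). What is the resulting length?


Input: adecce
Stack-based adjacent duplicate removal:
  Read 'a': push. Stack: a
  Read 'd': push. Stack: ad
  Read 'e': push. Stack: ade
  Read 'c': push. Stack: adec
  Read 'c': matches stack top 'c' => pop. Stack: ade
  Read 'e': matches stack top 'e' => pop. Stack: ad
Final stack: "ad" (length 2)

2


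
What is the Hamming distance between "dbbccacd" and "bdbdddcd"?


Comparing "dbbccacd" and "bdbdddcd" position by position:
  Position 0: 'd' vs 'b' => differ
  Position 1: 'b' vs 'd' => differ
  Position 2: 'b' vs 'b' => same
  Position 3: 'c' vs 'd' => differ
  Position 4: 'c' vs 'd' => differ
  Position 5: 'a' vs 'd' => differ
  Position 6: 'c' vs 'c' => same
  Position 7: 'd' vs 'd' => same
Total differences (Hamming distance): 5

5


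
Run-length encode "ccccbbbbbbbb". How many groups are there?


Input: ccccbbbbbbbb
Scanning for consecutive runs:
  Group 1: 'c' x 4 (positions 0-3)
  Group 2: 'b' x 8 (positions 4-11)
Total groups: 2

2


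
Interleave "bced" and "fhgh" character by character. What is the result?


Interleaving "bced" and "fhgh":
  Position 0: 'b' from first, 'f' from second => "bf"
  Position 1: 'c' from first, 'h' from second => "ch"
  Position 2: 'e' from first, 'g' from second => "eg"
  Position 3: 'd' from first, 'h' from second => "dh"
Result: bfchegdh

bfchegdh


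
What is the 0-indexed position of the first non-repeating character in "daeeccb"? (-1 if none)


Input: daeeccb
Character frequencies:
  'a': 1
  'b': 1
  'c': 2
  'd': 1
  'e': 2
Scanning left to right for freq == 1:
  Position 0 ('d'): unique! => answer = 0

0


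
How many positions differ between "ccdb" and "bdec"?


Comparing "ccdb" and "bdec" position by position:
  Position 0: 'c' vs 'b' => DIFFER
  Position 1: 'c' vs 'd' => DIFFER
  Position 2: 'd' vs 'e' => DIFFER
  Position 3: 'b' vs 'c' => DIFFER
Positions that differ: 4

4


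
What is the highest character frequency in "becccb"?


Input: becccb
Character counts:
  'b': 2
  'c': 3
  'e': 1
Maximum frequency: 3

3


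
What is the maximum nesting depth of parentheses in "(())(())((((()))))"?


Input: "(())(())((((()))))"
Tracking depth:
  Position 0 '(': depth becomes 1
  Position 1 '(': depth becomes 2
  Position 2 ')': depth becomes 1
  Position 3 ')': depth becomes 0
  Position 4 '(': depth becomes 1
  Position 5 '(': depth becomes 2
  Position 6 ')': depth becomes 1
  Position 7 ')': depth becomes 0
  Position 8 '(': depth becomes 1
  Position 9 '(': depth becomes 2
  Position 10 '(': depth becomes 3
  Position 11 '(': depth becomes 4
  Position 12 '(': depth becomes 5
  Position 13 ')': depth becomes 4
  Position 14 ')': depth becomes 3
  Position 15 ')': depth becomes 2
  Position 16 ')': depth becomes 1
  Position 17 ')': depth becomes 0
Maximum depth reached: 5

5


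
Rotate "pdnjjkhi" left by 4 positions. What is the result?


Input: "pdnjjkhi", rotate left by 4
First 4 characters: "pdnj"
Remaining characters: "jkhi"
Concatenate remaining + first: "jkhi" + "pdnj" = "jkhipdnj"

jkhipdnj


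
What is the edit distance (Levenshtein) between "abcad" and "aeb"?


Computing edit distance: "abcad" -> "aeb"
DP table:
           a    e    b
      0    1    2    3
  a   1    0    1    2
  b   2    1    1    1
  c   3    2    2    2
  a   4    3    3    3
  d   5    4    4    4
Edit distance = dp[5][3] = 4

4


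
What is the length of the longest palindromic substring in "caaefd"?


Input: "caaefd"
Checking substrings for palindromes:
  [1:3] "aa" (len 2) => palindrome
Longest palindromic substring: "aa" with length 2

2


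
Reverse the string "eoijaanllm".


Input: eoijaanllm
Reading characters right to left:
  Position 9: 'm'
  Position 8: 'l'
  Position 7: 'l'
  Position 6: 'n'
  Position 5: 'a'
  Position 4: 'a'
  Position 3: 'j'
  Position 2: 'i'
  Position 1: 'o'
  Position 0: 'e'
Reversed: mllnaajioe

mllnaajioe


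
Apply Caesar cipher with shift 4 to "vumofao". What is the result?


Caesar cipher: shift "vumofao" by 4
  'v' (pos 21) + 4 = pos 25 = 'z'
  'u' (pos 20) + 4 = pos 24 = 'y'
  'm' (pos 12) + 4 = pos 16 = 'q'
  'o' (pos 14) + 4 = pos 18 = 's'
  'f' (pos 5) + 4 = pos 9 = 'j'
  'a' (pos 0) + 4 = pos 4 = 'e'
  'o' (pos 14) + 4 = pos 18 = 's'
Result: zyqsjes

zyqsjes


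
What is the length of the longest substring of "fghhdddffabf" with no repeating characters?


Input: "fghhdddffabf"
Sliding window (track last position of each char):
  Position 0 ('f'): window [0,0] length 1 -- new best
  Position 1 ('g'): window [0,1] length 2 -- new best
  Position 2 ('h'): window [0,2] length 3 -- new best
  Position 3 ('h'): repeat (last at 2), move window start to 3
  Position 3 ('h'): window [3,3] length 1
  Position 4 ('d'): window [3,4] length 2
  Position 5 ('d'): repeat (last at 4), move window start to 5
  Position 5 ('d'): window [5,5] length 1
  Position 6 ('d'): repeat (last at 5), move window start to 6
  Position 6 ('d'): window [6,6] length 1
  Position 7 ('f'): window [6,7] length 2
  Position 8 ('f'): repeat (last at 7), move window start to 8
  Position 8 ('f'): window [8,8] length 1
  Position 9 ('a'): window [8,9] length 2
  Position 10 ('b'): window [8,10] length 3
  Position 11 ('f'): repeat (last at 8), move window start to 9
  Position 11 ('f'): window [9,11] length 3
Longest substring with no repeats: "fgh" with length 3

3


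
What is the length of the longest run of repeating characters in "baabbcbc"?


Input: "baabbcbc"
Scanning for longest run:
  Position 1 ('a'): new char, reset run to 1
  Position 2 ('a'): continues run of 'a', length=2
  Position 3 ('b'): new char, reset run to 1
  Position 4 ('b'): continues run of 'b', length=2
  Position 5 ('c'): new char, reset run to 1
  Position 6 ('b'): new char, reset run to 1
  Position 7 ('c'): new char, reset run to 1
Longest run: 'a' with length 2

2


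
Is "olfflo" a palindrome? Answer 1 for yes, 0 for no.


Input: olfflo
Reversed: olfflo
  Compare pos 0 ('o') with pos 5 ('o'): match
  Compare pos 1 ('l') with pos 4 ('l'): match
  Compare pos 2 ('f') with pos 3 ('f'): match
Result: palindrome

1


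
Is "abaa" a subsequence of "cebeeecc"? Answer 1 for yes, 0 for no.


Check if "abaa" is a subsequence of "cebeeecc"
Greedy scan:
  Position 0 ('c'): no match needed
  Position 1 ('e'): no match needed
  Position 2 ('b'): no match needed
  Position 3 ('e'): no match needed
  Position 4 ('e'): no match needed
  Position 5 ('e'): no match needed
  Position 6 ('c'): no match needed
  Position 7 ('c'): no match needed
Only matched 0/4 characters => not a subsequence

0


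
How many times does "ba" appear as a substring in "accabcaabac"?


Searching for "ba" in "accabcaabac"
Scanning each position:
  Position 0: "ac" => no
  Position 1: "cc" => no
  Position 2: "ca" => no
  Position 3: "ab" => no
  Position 4: "bc" => no
  Position 5: "ca" => no
  Position 6: "aa" => no
  Position 7: "ab" => no
  Position 8: "ba" => MATCH
  Position 9: "ac" => no
Total occurrences: 1

1


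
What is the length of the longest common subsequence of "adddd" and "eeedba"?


LCS of "adddd" and "eeedba"
DP table:
           e    e    e    d    b    a
      0    0    0    0    0    0    0
  a   0    0    0    0    0    0    1
  d   0    0    0    0    1    1    1
  d   0    0    0    0    1    1    1
  d   0    0    0    0    1    1    1
  d   0    0    0    0    1    1    1
LCS length = dp[5][6] = 1

1


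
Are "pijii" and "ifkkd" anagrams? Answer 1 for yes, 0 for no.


Strings: "pijii", "ifkkd"
Sorted first:  iiijp
Sorted second: dfikk
Differ at position 0: 'i' vs 'd' => not anagrams

0


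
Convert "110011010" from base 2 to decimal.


Input: "110011010" in base 2
Positional expansion:
  Digit '1' (value 1) x 2^8 = 256
  Digit '1' (value 1) x 2^7 = 128
  Digit '0' (value 0) x 2^6 = 0
  Digit '0' (value 0) x 2^5 = 0
  Digit '1' (value 1) x 2^4 = 16
  Digit '1' (value 1) x 2^3 = 8
  Digit '0' (value 0) x 2^2 = 0
  Digit '1' (value 1) x 2^1 = 2
  Digit '0' (value 0) x 2^0 = 0
Sum = 410

410


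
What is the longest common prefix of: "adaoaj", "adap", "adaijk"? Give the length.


Words: adaoaj, adap, adaijk
  Position 0: all 'a' => match
  Position 1: all 'd' => match
  Position 2: all 'a' => match
  Position 3: ('o', 'p', 'i') => mismatch, stop
LCP = "ada" (length 3)

3


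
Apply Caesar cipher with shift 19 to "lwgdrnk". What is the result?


Caesar cipher: shift "lwgdrnk" by 19
  'l' (pos 11) + 19 = pos 4 = 'e'
  'w' (pos 22) + 19 = pos 15 = 'p'
  'g' (pos 6) + 19 = pos 25 = 'z'
  'd' (pos 3) + 19 = pos 22 = 'w'
  'r' (pos 17) + 19 = pos 10 = 'k'
  'n' (pos 13) + 19 = pos 6 = 'g'
  'k' (pos 10) + 19 = pos 3 = 'd'
Result: epzwkgd

epzwkgd


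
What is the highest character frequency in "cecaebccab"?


Input: cecaebccab
Character counts:
  'a': 2
  'b': 2
  'c': 4
  'e': 2
Maximum frequency: 4

4


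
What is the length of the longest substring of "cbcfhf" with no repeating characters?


Input: "cbcfhf"
Sliding window (track last position of each char):
  Position 0 ('c'): window [0,0] length 1 -- new best
  Position 1 ('b'): window [0,1] length 2 -- new best
  Position 2 ('c'): repeat (last at 0), move window start to 1
  Position 2 ('c'): window [1,2] length 2
  Position 3 ('f'): window [1,3] length 3 -- new best
  Position 4 ('h'): window [1,4] length 4 -- new best
  Position 5 ('f'): repeat (last at 3), move window start to 4
  Position 5 ('f'): window [4,5] length 2
Longest substring with no repeats: "bcfh" with length 4

4


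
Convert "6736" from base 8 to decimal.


Input: "6736" in base 8
Positional expansion:
  Digit '6' (value 6) x 8^3 = 3072
  Digit '7' (value 7) x 8^2 = 448
  Digit '3' (value 3) x 8^1 = 24
  Digit '6' (value 6) x 8^0 = 6
Sum = 3550

3550


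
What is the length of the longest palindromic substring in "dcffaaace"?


Input: "dcffaaace"
Checking substrings for palindromes:
  [4:7] "aaa" (len 3) => palindrome
  [2:4] "ff" (len 2) => palindrome
  [4:6] "aa" (len 2) => palindrome
  [5:7] "aa" (len 2) => palindrome
Longest palindromic substring: "aaa" with length 3

3


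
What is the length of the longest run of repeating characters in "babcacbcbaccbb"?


Input: "babcacbcbaccbb"
Scanning for longest run:
  Position 1 ('a'): new char, reset run to 1
  Position 2 ('b'): new char, reset run to 1
  Position 3 ('c'): new char, reset run to 1
  Position 4 ('a'): new char, reset run to 1
  Position 5 ('c'): new char, reset run to 1
  Position 6 ('b'): new char, reset run to 1
  Position 7 ('c'): new char, reset run to 1
  Position 8 ('b'): new char, reset run to 1
  Position 9 ('a'): new char, reset run to 1
  Position 10 ('c'): new char, reset run to 1
  Position 11 ('c'): continues run of 'c', length=2
  Position 12 ('b'): new char, reset run to 1
  Position 13 ('b'): continues run of 'b', length=2
Longest run: 'c' with length 2

2


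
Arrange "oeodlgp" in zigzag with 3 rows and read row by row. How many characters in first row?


Zigzag "oeodlgp" into 3 rows:
Placing characters:
  'o' => row 0
  'e' => row 1
  'o' => row 2
  'd' => row 1
  'l' => row 0
  'g' => row 1
  'p' => row 2
Rows:
  Row 0: "ol"
  Row 1: "edg"
  Row 2: "op"
First row length: 2

2


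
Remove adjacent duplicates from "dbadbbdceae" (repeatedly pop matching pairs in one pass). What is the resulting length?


Input: dbadbbdceae
Stack-based adjacent duplicate removal:
  Read 'd': push. Stack: d
  Read 'b': push. Stack: db
  Read 'a': push. Stack: dba
  Read 'd': push. Stack: dbad
  Read 'b': push. Stack: dbadb
  Read 'b': matches stack top 'b' => pop. Stack: dbad
  Read 'd': matches stack top 'd' => pop. Stack: dba
  Read 'c': push. Stack: dbac
  Read 'e': push. Stack: dbace
  Read 'a': push. Stack: dbacea
  Read 'e': push. Stack: dbaceae
Final stack: "dbaceae" (length 7)

7


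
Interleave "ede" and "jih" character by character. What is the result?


Interleaving "ede" and "jih":
  Position 0: 'e' from first, 'j' from second => "ej"
  Position 1: 'd' from first, 'i' from second => "di"
  Position 2: 'e' from first, 'h' from second => "eh"
Result: ejdieh

ejdieh


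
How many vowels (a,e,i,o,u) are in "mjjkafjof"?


Input: mjjkafjof
Checking each character:
  'm' at position 0: consonant
  'j' at position 1: consonant
  'j' at position 2: consonant
  'k' at position 3: consonant
  'a' at position 4: vowel (running total: 1)
  'f' at position 5: consonant
  'j' at position 6: consonant
  'o' at position 7: vowel (running total: 2)
  'f' at position 8: consonant
Total vowels: 2

2


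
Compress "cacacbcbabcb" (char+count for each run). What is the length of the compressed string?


Input: cacacbcbabcb
Runs:
  'c' x 1 => "c1"
  'a' x 1 => "a1"
  'c' x 1 => "c1"
  'a' x 1 => "a1"
  'c' x 1 => "c1"
  'b' x 1 => "b1"
  'c' x 1 => "c1"
  'b' x 1 => "b1"
  'a' x 1 => "a1"
  'b' x 1 => "b1"
  'c' x 1 => "c1"
  'b' x 1 => "b1"
Compressed: "c1a1c1a1c1b1c1b1a1b1c1b1"
Compressed length: 24

24


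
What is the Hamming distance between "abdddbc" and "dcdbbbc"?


Comparing "abdddbc" and "dcdbbbc" position by position:
  Position 0: 'a' vs 'd' => differ
  Position 1: 'b' vs 'c' => differ
  Position 2: 'd' vs 'd' => same
  Position 3: 'd' vs 'b' => differ
  Position 4: 'd' vs 'b' => differ
  Position 5: 'b' vs 'b' => same
  Position 6: 'c' vs 'c' => same
Total differences (Hamming distance): 4

4


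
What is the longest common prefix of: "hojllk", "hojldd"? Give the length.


Words: hojllk, hojldd
  Position 0: all 'h' => match
  Position 1: all 'o' => match
  Position 2: all 'j' => match
  Position 3: all 'l' => match
  Position 4: ('l', 'd') => mismatch, stop
LCP = "hojl" (length 4)

4


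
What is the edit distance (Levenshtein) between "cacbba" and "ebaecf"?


Computing edit distance: "cacbba" -> "ebaecf"
DP table:
           e    b    a    e    c    f
      0    1    2    3    4    5    6
  c   1    1    2    3    4    4    5
  a   2    2    2    2    3    4    5
  c   3    3    3    3    3    3    4
  b   4    4    3    4    4    4    4
  b   5    5    4    4    5    5    5
  a   6    6    5    4    5    6    6
Edit distance = dp[6][6] = 6

6


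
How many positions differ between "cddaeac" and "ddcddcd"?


Comparing "cddaeac" and "ddcddcd" position by position:
  Position 0: 'c' vs 'd' => DIFFER
  Position 1: 'd' vs 'd' => same
  Position 2: 'd' vs 'c' => DIFFER
  Position 3: 'a' vs 'd' => DIFFER
  Position 4: 'e' vs 'd' => DIFFER
  Position 5: 'a' vs 'c' => DIFFER
  Position 6: 'c' vs 'd' => DIFFER
Positions that differ: 6

6


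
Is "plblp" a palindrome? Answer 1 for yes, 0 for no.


Input: plblp
Reversed: plblp
  Compare pos 0 ('p') with pos 4 ('p'): match
  Compare pos 1 ('l') with pos 3 ('l'): match
Result: palindrome

1


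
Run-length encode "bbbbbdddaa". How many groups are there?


Input: bbbbbdddaa
Scanning for consecutive runs:
  Group 1: 'b' x 5 (positions 0-4)
  Group 2: 'd' x 3 (positions 5-7)
  Group 3: 'a' x 2 (positions 8-9)
Total groups: 3

3


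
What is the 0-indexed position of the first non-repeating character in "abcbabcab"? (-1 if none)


Input: abcbabcab
Character frequencies:
  'a': 3
  'b': 4
  'c': 2
Scanning left to right for freq == 1:
  Position 0 ('a'): freq=3, skip
  Position 1 ('b'): freq=4, skip
  Position 2 ('c'): freq=2, skip
  Position 3 ('b'): freq=4, skip
  Position 4 ('a'): freq=3, skip
  Position 5 ('b'): freq=4, skip
  Position 6 ('c'): freq=2, skip
  Position 7 ('a'): freq=3, skip
  Position 8 ('b'): freq=4, skip
  No unique character found => answer = -1

-1


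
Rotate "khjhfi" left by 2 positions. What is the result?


Input: "khjhfi", rotate left by 2
First 2 characters: "kh"
Remaining characters: "jhfi"
Concatenate remaining + first: "jhfi" + "kh" = "jhfikh"

jhfikh


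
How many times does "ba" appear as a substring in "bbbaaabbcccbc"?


Searching for "ba" in "bbbaaabbcccbc"
Scanning each position:
  Position 0: "bb" => no
  Position 1: "bb" => no
  Position 2: "ba" => MATCH
  Position 3: "aa" => no
  Position 4: "aa" => no
  Position 5: "ab" => no
  Position 6: "bb" => no
  Position 7: "bc" => no
  Position 8: "cc" => no
  Position 9: "cc" => no
  Position 10: "cb" => no
  Position 11: "bc" => no
Total occurrences: 1

1


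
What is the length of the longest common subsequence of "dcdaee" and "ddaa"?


LCS of "dcdaee" and "ddaa"
DP table:
           d    d    a    a
      0    0    0    0    0
  d   0    1    1    1    1
  c   0    1    1    1    1
  d   0    1    2    2    2
  a   0    1    2    3    3
  e   0    1    2    3    3
  e   0    1    2    3    3
LCS length = dp[6][4] = 3

3


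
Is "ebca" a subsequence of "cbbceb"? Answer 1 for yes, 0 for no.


Check if "ebca" is a subsequence of "cbbceb"
Greedy scan:
  Position 0 ('c'): no match needed
  Position 1 ('b'): no match needed
  Position 2 ('b'): no match needed
  Position 3 ('c'): no match needed
  Position 4 ('e'): matches sub[0] = 'e'
  Position 5 ('b'): matches sub[1] = 'b'
Only matched 2/4 characters => not a subsequence

0


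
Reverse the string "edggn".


Input: edggn
Reading characters right to left:
  Position 4: 'n'
  Position 3: 'g'
  Position 2: 'g'
  Position 1: 'd'
  Position 0: 'e'
Reversed: nggde

nggde


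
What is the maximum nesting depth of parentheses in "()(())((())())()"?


Input: "()(())((())())()"
Tracking depth:
  Position 0 '(': depth becomes 1
  Position 1 ')': depth becomes 0
  Position 2 '(': depth becomes 1
  Position 3 '(': depth becomes 2
  Position 4 ')': depth becomes 1
  Position 5 ')': depth becomes 0
  Position 6 '(': depth becomes 1
  Position 7 '(': depth becomes 2
  Position 8 '(': depth becomes 3
  Position 9 ')': depth becomes 2
  Position 10 ')': depth becomes 1
  Position 11 '(': depth becomes 2
  Position 12 ')': depth becomes 1
  Position 13 ')': depth becomes 0
  Position 14 '(': depth becomes 1
  Position 15 ')': depth becomes 0
Maximum depth reached: 3

3


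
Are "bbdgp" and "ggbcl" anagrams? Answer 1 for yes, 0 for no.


Strings: "bbdgp", "ggbcl"
Sorted first:  bbdgp
Sorted second: bcggl
Differ at position 1: 'b' vs 'c' => not anagrams

0


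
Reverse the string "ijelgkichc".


Input: ijelgkichc
Reading characters right to left:
  Position 9: 'c'
  Position 8: 'h'
  Position 7: 'c'
  Position 6: 'i'
  Position 5: 'k'
  Position 4: 'g'
  Position 3: 'l'
  Position 2: 'e'
  Position 1: 'j'
  Position 0: 'i'
Reversed: chcikgleji

chcikgleji


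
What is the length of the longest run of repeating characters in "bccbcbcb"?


Input: "bccbcbcb"
Scanning for longest run:
  Position 1 ('c'): new char, reset run to 1
  Position 2 ('c'): continues run of 'c', length=2
  Position 3 ('b'): new char, reset run to 1
  Position 4 ('c'): new char, reset run to 1
  Position 5 ('b'): new char, reset run to 1
  Position 6 ('c'): new char, reset run to 1
  Position 7 ('b'): new char, reset run to 1
Longest run: 'c' with length 2

2


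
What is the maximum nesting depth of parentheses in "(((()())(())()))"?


Input: "(((()())(())()))"
Tracking depth:
  Position 0 '(': depth becomes 1
  Position 1 '(': depth becomes 2
  Position 2 '(': depth becomes 3
  Position 3 '(': depth becomes 4
  Position 4 ')': depth becomes 3
  Position 5 '(': depth becomes 4
  Position 6 ')': depth becomes 3
  Position 7 ')': depth becomes 2
  Position 8 '(': depth becomes 3
  Position 9 '(': depth becomes 4
  Position 10 ')': depth becomes 3
  Position 11 ')': depth becomes 2
  Position 12 '(': depth becomes 3
  Position 13 ')': depth becomes 2
  Position 14 ')': depth becomes 1
  Position 15 ')': depth becomes 0
Maximum depth reached: 4

4


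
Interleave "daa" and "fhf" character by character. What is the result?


Interleaving "daa" and "fhf":
  Position 0: 'd' from first, 'f' from second => "df"
  Position 1: 'a' from first, 'h' from second => "ah"
  Position 2: 'a' from first, 'f' from second => "af"
Result: dfahaf

dfahaf


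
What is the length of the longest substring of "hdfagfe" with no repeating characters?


Input: "hdfagfe"
Sliding window (track last position of each char):
  Position 0 ('h'): window [0,0] length 1 -- new best
  Position 1 ('d'): window [0,1] length 2 -- new best
  Position 2 ('f'): window [0,2] length 3 -- new best
  Position 3 ('a'): window [0,3] length 4 -- new best
  Position 4 ('g'): window [0,4] length 5 -- new best
  Position 5 ('f'): repeat (last at 2), move window start to 3
  Position 5 ('f'): window [3,5] length 3
  Position 6 ('e'): window [3,6] length 4
Longest substring with no repeats: "hdfag" with length 5

5


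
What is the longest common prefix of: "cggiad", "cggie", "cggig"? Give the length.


Words: cggiad, cggie, cggig
  Position 0: all 'c' => match
  Position 1: all 'g' => match
  Position 2: all 'g' => match
  Position 3: all 'i' => match
  Position 4: ('a', 'e', 'g') => mismatch, stop
LCP = "cggi" (length 4)

4


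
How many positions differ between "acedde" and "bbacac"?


Comparing "acedde" and "bbacac" position by position:
  Position 0: 'a' vs 'b' => DIFFER
  Position 1: 'c' vs 'b' => DIFFER
  Position 2: 'e' vs 'a' => DIFFER
  Position 3: 'd' vs 'c' => DIFFER
  Position 4: 'd' vs 'a' => DIFFER
  Position 5: 'e' vs 'c' => DIFFER
Positions that differ: 6

6


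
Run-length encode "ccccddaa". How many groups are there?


Input: ccccddaa
Scanning for consecutive runs:
  Group 1: 'c' x 4 (positions 0-3)
  Group 2: 'd' x 2 (positions 4-5)
  Group 3: 'a' x 2 (positions 6-7)
Total groups: 3

3


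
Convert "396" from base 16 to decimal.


Input: "396" in base 16
Positional expansion:
  Digit '3' (value 3) x 16^2 = 768
  Digit '9' (value 9) x 16^1 = 144
  Digit '6' (value 6) x 16^0 = 6
Sum = 918

918


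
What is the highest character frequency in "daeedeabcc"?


Input: daeedeabcc
Character counts:
  'a': 2
  'b': 1
  'c': 2
  'd': 2
  'e': 3
Maximum frequency: 3

3


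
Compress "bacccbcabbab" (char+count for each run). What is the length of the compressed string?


Input: bacccbcabbab
Runs:
  'b' x 1 => "b1"
  'a' x 1 => "a1"
  'c' x 3 => "c3"
  'b' x 1 => "b1"
  'c' x 1 => "c1"
  'a' x 1 => "a1"
  'b' x 2 => "b2"
  'a' x 1 => "a1"
  'b' x 1 => "b1"
Compressed: "b1a1c3b1c1a1b2a1b1"
Compressed length: 18

18


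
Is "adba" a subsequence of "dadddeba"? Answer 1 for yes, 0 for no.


Check if "adba" is a subsequence of "dadddeba"
Greedy scan:
  Position 0 ('d'): no match needed
  Position 1 ('a'): matches sub[0] = 'a'
  Position 2 ('d'): matches sub[1] = 'd'
  Position 3 ('d'): no match needed
  Position 4 ('d'): no match needed
  Position 5 ('e'): no match needed
  Position 6 ('b'): matches sub[2] = 'b'
  Position 7 ('a'): matches sub[3] = 'a'
All 4 characters matched => is a subsequence

1


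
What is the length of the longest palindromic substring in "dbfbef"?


Input: "dbfbef"
Checking substrings for palindromes:
  [1:4] "bfb" (len 3) => palindrome
Longest palindromic substring: "bfb" with length 3

3


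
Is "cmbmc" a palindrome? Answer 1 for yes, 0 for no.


Input: cmbmc
Reversed: cmbmc
  Compare pos 0 ('c') with pos 4 ('c'): match
  Compare pos 1 ('m') with pos 3 ('m'): match
Result: palindrome

1


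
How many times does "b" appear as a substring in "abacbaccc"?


Searching for "b" in "abacbaccc"
Scanning each position:
  Position 0: "a" => no
  Position 1: "b" => MATCH
  Position 2: "a" => no
  Position 3: "c" => no
  Position 4: "b" => MATCH
  Position 5: "a" => no
  Position 6: "c" => no
  Position 7: "c" => no
  Position 8: "c" => no
Total occurrences: 2

2


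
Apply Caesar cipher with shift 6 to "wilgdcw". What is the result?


Caesar cipher: shift "wilgdcw" by 6
  'w' (pos 22) + 6 = pos 2 = 'c'
  'i' (pos 8) + 6 = pos 14 = 'o'
  'l' (pos 11) + 6 = pos 17 = 'r'
  'g' (pos 6) + 6 = pos 12 = 'm'
  'd' (pos 3) + 6 = pos 9 = 'j'
  'c' (pos 2) + 6 = pos 8 = 'i'
  'w' (pos 22) + 6 = pos 2 = 'c'
Result: cormjic

cormjic


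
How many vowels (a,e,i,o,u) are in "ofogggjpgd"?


Input: ofogggjpgd
Checking each character:
  'o' at position 0: vowel (running total: 1)
  'f' at position 1: consonant
  'o' at position 2: vowel (running total: 2)
  'g' at position 3: consonant
  'g' at position 4: consonant
  'g' at position 5: consonant
  'j' at position 6: consonant
  'p' at position 7: consonant
  'g' at position 8: consonant
  'd' at position 9: consonant
Total vowels: 2

2


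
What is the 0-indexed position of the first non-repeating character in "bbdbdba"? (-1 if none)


Input: bbdbdba
Character frequencies:
  'a': 1
  'b': 4
  'd': 2
Scanning left to right for freq == 1:
  Position 0 ('b'): freq=4, skip
  Position 1 ('b'): freq=4, skip
  Position 2 ('d'): freq=2, skip
  Position 3 ('b'): freq=4, skip
  Position 4 ('d'): freq=2, skip
  Position 5 ('b'): freq=4, skip
  Position 6 ('a'): unique! => answer = 6

6


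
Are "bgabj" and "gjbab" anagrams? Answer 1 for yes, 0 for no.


Strings: "bgabj", "gjbab"
Sorted first:  abbgj
Sorted second: abbgj
Sorted forms match => anagrams

1


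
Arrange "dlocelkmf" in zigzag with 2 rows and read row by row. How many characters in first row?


Zigzag "dlocelkmf" into 2 rows:
Placing characters:
  'd' => row 0
  'l' => row 1
  'o' => row 0
  'c' => row 1
  'e' => row 0
  'l' => row 1
  'k' => row 0
  'm' => row 1
  'f' => row 0
Rows:
  Row 0: "doekf"
  Row 1: "lclm"
First row length: 5

5


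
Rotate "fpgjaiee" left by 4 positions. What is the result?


Input: "fpgjaiee", rotate left by 4
First 4 characters: "fpgj"
Remaining characters: "aiee"
Concatenate remaining + first: "aiee" + "fpgj" = "aieefpgj"

aieefpgj


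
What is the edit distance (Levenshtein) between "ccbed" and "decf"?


Computing edit distance: "ccbed" -> "decf"
DP table:
           d    e    c    f
      0    1    2    3    4
  c   1    1    2    2    3
  c   2    2    2    2    3
  b   3    3    3    3    3
  e   4    4    3    4    4
  d   5    4    4    4    5
Edit distance = dp[5][4] = 5

5


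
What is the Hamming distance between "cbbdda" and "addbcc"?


Comparing "cbbdda" and "addbcc" position by position:
  Position 0: 'c' vs 'a' => differ
  Position 1: 'b' vs 'd' => differ
  Position 2: 'b' vs 'd' => differ
  Position 3: 'd' vs 'b' => differ
  Position 4: 'd' vs 'c' => differ
  Position 5: 'a' vs 'c' => differ
Total differences (Hamming distance): 6

6


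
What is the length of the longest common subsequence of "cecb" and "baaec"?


LCS of "cecb" and "baaec"
DP table:
           b    a    a    e    c
      0    0    0    0    0    0
  c   0    0    0    0    0    1
  e   0    0    0    0    1    1
  c   0    0    0    0    1    2
  b   0    1    1    1    1    2
LCS length = dp[4][5] = 2

2


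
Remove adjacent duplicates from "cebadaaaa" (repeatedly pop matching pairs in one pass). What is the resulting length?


Input: cebadaaaa
Stack-based adjacent duplicate removal:
  Read 'c': push. Stack: c
  Read 'e': push. Stack: ce
  Read 'b': push. Stack: ceb
  Read 'a': push. Stack: ceba
  Read 'd': push. Stack: cebad
  Read 'a': push. Stack: cebada
  Read 'a': matches stack top 'a' => pop. Stack: cebad
  Read 'a': push. Stack: cebada
  Read 'a': matches stack top 'a' => pop. Stack: cebad
Final stack: "cebad" (length 5)

5


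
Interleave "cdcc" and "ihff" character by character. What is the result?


Interleaving "cdcc" and "ihff":
  Position 0: 'c' from first, 'i' from second => "ci"
  Position 1: 'd' from first, 'h' from second => "dh"
  Position 2: 'c' from first, 'f' from second => "cf"
  Position 3: 'c' from first, 'f' from second => "cf"
Result: cidhcfcf

cidhcfcf


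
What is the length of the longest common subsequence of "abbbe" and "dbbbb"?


LCS of "abbbe" and "dbbbb"
DP table:
           d    b    b    b    b
      0    0    0    0    0    0
  a   0    0    0    0    0    0
  b   0    0    1    1    1    1
  b   0    0    1    2    2    2
  b   0    0    1    2    3    3
  e   0    0    1    2    3    3
LCS length = dp[5][5] = 3

3


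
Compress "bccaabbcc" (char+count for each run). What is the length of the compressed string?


Input: bccaabbcc
Runs:
  'b' x 1 => "b1"
  'c' x 2 => "c2"
  'a' x 2 => "a2"
  'b' x 2 => "b2"
  'c' x 2 => "c2"
Compressed: "b1c2a2b2c2"
Compressed length: 10

10


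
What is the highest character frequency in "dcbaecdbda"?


Input: dcbaecdbda
Character counts:
  'a': 2
  'b': 2
  'c': 2
  'd': 3
  'e': 1
Maximum frequency: 3

3


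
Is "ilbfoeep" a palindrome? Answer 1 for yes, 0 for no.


Input: ilbfoeep
Reversed: peeofbli
  Compare pos 0 ('i') with pos 7 ('p'): MISMATCH
  Compare pos 1 ('l') with pos 6 ('e'): MISMATCH
  Compare pos 2 ('b') with pos 5 ('e'): MISMATCH
  Compare pos 3 ('f') with pos 4 ('o'): MISMATCH
Result: not a palindrome

0


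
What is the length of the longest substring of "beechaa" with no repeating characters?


Input: "beechaa"
Sliding window (track last position of each char):
  Position 0 ('b'): window [0,0] length 1 -- new best
  Position 1 ('e'): window [0,1] length 2 -- new best
  Position 2 ('e'): repeat (last at 1), move window start to 2
  Position 2 ('e'): window [2,2] length 1
  Position 3 ('c'): window [2,3] length 2
  Position 4 ('h'): window [2,4] length 3 -- new best
  Position 5 ('a'): window [2,5] length 4 -- new best
  Position 6 ('a'): repeat (last at 5), move window start to 6
  Position 6 ('a'): window [6,6] length 1
Longest substring with no repeats: "echa" with length 4

4
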